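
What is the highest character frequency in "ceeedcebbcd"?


Input: ceeedcebbcd
Character counts:
  'b': 2
  'c': 3
  'd': 2
  'e': 4
Maximum frequency: 4

4


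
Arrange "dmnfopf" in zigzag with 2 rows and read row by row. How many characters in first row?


Zigzag "dmnfopf" into 2 rows:
Placing characters:
  'd' => row 0
  'm' => row 1
  'n' => row 0
  'f' => row 1
  'o' => row 0
  'p' => row 1
  'f' => row 0
Rows:
  Row 0: "dnof"
  Row 1: "mfp"
First row length: 4

4


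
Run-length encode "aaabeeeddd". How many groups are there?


Input: aaabeeeddd
Scanning for consecutive runs:
  Group 1: 'a' x 3 (positions 0-2)
  Group 2: 'b' x 1 (positions 3-3)
  Group 3: 'e' x 3 (positions 4-6)
  Group 4: 'd' x 3 (positions 7-9)
Total groups: 4

4


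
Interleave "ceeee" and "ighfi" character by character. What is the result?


Interleaving "ceeee" and "ighfi":
  Position 0: 'c' from first, 'i' from second => "ci"
  Position 1: 'e' from first, 'g' from second => "eg"
  Position 2: 'e' from first, 'h' from second => "eh"
  Position 3: 'e' from first, 'f' from second => "ef"
  Position 4: 'e' from first, 'i' from second => "ei"
Result: ciegehefei

ciegehefei


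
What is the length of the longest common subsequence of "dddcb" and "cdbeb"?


LCS of "dddcb" and "cdbeb"
DP table:
           c    d    b    e    b
      0    0    0    0    0    0
  d   0    0    1    1    1    1
  d   0    0    1    1    1    1
  d   0    0    1    1    1    1
  c   0    1    1    1    1    1
  b   0    1    1    2    2    2
LCS length = dp[5][5] = 2

2


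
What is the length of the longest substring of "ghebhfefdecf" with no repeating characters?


Input: "ghebhfefdecf"
Sliding window (track last position of each char):
  Position 0 ('g'): window [0,0] length 1 -- new best
  Position 1 ('h'): window [0,1] length 2 -- new best
  Position 2 ('e'): window [0,2] length 3 -- new best
  Position 3 ('b'): window [0,3] length 4 -- new best
  Position 4 ('h'): repeat (last at 1), move window start to 2
  Position 4 ('h'): window [2,4] length 3
  Position 5 ('f'): window [2,5] length 4
  Position 6 ('e'): repeat (last at 2), move window start to 3
  Position 6 ('e'): window [3,6] length 4
  Position 7 ('f'): repeat (last at 5), move window start to 6
  Position 7 ('f'): window [6,7] length 2
  Position 8 ('d'): window [6,8] length 3
  Position 9 ('e'): repeat (last at 6), move window start to 7
  Position 9 ('e'): window [7,9] length 3
  Position 10 ('c'): window [7,10] length 4
  Position 11 ('f'): repeat (last at 7), move window start to 8
  Position 11 ('f'): window [8,11] length 4
Longest substring with no repeats: "gheb" with length 4

4


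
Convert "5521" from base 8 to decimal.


Input: "5521" in base 8
Positional expansion:
  Digit '5' (value 5) x 8^3 = 2560
  Digit '5' (value 5) x 8^2 = 320
  Digit '2' (value 2) x 8^1 = 16
  Digit '1' (value 1) x 8^0 = 1
Sum = 2897

2897


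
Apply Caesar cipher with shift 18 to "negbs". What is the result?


Caesar cipher: shift "negbs" by 18
  'n' (pos 13) + 18 = pos 5 = 'f'
  'e' (pos 4) + 18 = pos 22 = 'w'
  'g' (pos 6) + 18 = pos 24 = 'y'
  'b' (pos 1) + 18 = pos 19 = 't'
  's' (pos 18) + 18 = pos 10 = 'k'
Result: fwytk

fwytk


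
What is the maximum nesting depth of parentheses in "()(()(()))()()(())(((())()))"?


Input: "()(()(()))()()(())(((())()))"
Tracking depth:
  Position 0 '(': depth becomes 1
  Position 1 ')': depth becomes 0
  Position 2 '(': depth becomes 1
  Position 3 '(': depth becomes 2
  Position 4 ')': depth becomes 1
  Position 5 '(': depth becomes 2
  Position 6 '(': depth becomes 3
  Position 7 ')': depth becomes 2
  Position 8 ')': depth becomes 1
  Position 9 ')': depth becomes 0
  Position 10 '(': depth becomes 1
  Position 11 ')': depth becomes 0
  Position 12 '(': depth becomes 1
  Position 13 ')': depth becomes 0
  Position 14 '(': depth becomes 1
  Position 15 '(': depth becomes 2
  Position 16 ')': depth becomes 1
  Position 17 ')': depth becomes 0
  Position 18 '(': depth becomes 1
  Position 19 '(': depth becomes 2
  Position 20 '(': depth becomes 3
  Position 21 '(': depth becomes 4
  Position 22 ')': depth becomes 3
  Position 23 ')': depth becomes 2
  Position 24 '(': depth becomes 3
  Position 25 ')': depth becomes 2
  Position 26 ')': depth becomes 1
  Position 27 ')': depth becomes 0
Maximum depth reached: 4

4


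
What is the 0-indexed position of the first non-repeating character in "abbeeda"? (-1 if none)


Input: abbeeda
Character frequencies:
  'a': 2
  'b': 2
  'd': 1
  'e': 2
Scanning left to right for freq == 1:
  Position 0 ('a'): freq=2, skip
  Position 1 ('b'): freq=2, skip
  Position 2 ('b'): freq=2, skip
  Position 3 ('e'): freq=2, skip
  Position 4 ('e'): freq=2, skip
  Position 5 ('d'): unique! => answer = 5

5


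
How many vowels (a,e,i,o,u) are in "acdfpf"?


Input: acdfpf
Checking each character:
  'a' at position 0: vowel (running total: 1)
  'c' at position 1: consonant
  'd' at position 2: consonant
  'f' at position 3: consonant
  'p' at position 4: consonant
  'f' at position 5: consonant
Total vowels: 1

1


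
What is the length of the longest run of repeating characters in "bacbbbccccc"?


Input: "bacbbbccccc"
Scanning for longest run:
  Position 1 ('a'): new char, reset run to 1
  Position 2 ('c'): new char, reset run to 1
  Position 3 ('b'): new char, reset run to 1
  Position 4 ('b'): continues run of 'b', length=2
  Position 5 ('b'): continues run of 'b', length=3
  Position 6 ('c'): new char, reset run to 1
  Position 7 ('c'): continues run of 'c', length=2
  Position 8 ('c'): continues run of 'c', length=3
  Position 9 ('c'): continues run of 'c', length=4
  Position 10 ('c'): continues run of 'c', length=5
Longest run: 'c' with length 5

5


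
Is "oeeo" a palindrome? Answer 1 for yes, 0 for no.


Input: oeeo
Reversed: oeeo
  Compare pos 0 ('o') with pos 3 ('o'): match
  Compare pos 1 ('e') with pos 2 ('e'): match
Result: palindrome

1


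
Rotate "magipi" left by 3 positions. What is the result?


Input: "magipi", rotate left by 3
First 3 characters: "mag"
Remaining characters: "ipi"
Concatenate remaining + first: "ipi" + "mag" = "ipimag"

ipimag


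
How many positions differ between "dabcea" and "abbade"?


Comparing "dabcea" and "abbade" position by position:
  Position 0: 'd' vs 'a' => DIFFER
  Position 1: 'a' vs 'b' => DIFFER
  Position 2: 'b' vs 'b' => same
  Position 3: 'c' vs 'a' => DIFFER
  Position 4: 'e' vs 'd' => DIFFER
  Position 5: 'a' vs 'e' => DIFFER
Positions that differ: 5

5


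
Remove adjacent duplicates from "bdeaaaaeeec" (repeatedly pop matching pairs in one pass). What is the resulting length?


Input: bdeaaaaeeec
Stack-based adjacent duplicate removal:
  Read 'b': push. Stack: b
  Read 'd': push. Stack: bd
  Read 'e': push. Stack: bde
  Read 'a': push. Stack: bdea
  Read 'a': matches stack top 'a' => pop. Stack: bde
  Read 'a': push. Stack: bdea
  Read 'a': matches stack top 'a' => pop. Stack: bde
  Read 'e': matches stack top 'e' => pop. Stack: bd
  Read 'e': push. Stack: bde
  Read 'e': matches stack top 'e' => pop. Stack: bd
  Read 'c': push. Stack: bdc
Final stack: "bdc" (length 3)

3


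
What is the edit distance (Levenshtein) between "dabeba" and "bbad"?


Computing edit distance: "dabeba" -> "bbad"
DP table:
           b    b    a    d
      0    1    2    3    4
  d   1    1    2    3    3
  a   2    2    2    2    3
  b   3    2    2    3    3
  e   4    3    3    3    4
  b   5    4    3    4    4
  a   6    5    4    3    4
Edit distance = dp[6][4] = 4

4


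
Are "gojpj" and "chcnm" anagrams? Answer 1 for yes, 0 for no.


Strings: "gojpj", "chcnm"
Sorted first:  gjjop
Sorted second: cchmn
Differ at position 0: 'g' vs 'c' => not anagrams

0


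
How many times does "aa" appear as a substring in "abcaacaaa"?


Searching for "aa" in "abcaacaaa"
Scanning each position:
  Position 0: "ab" => no
  Position 1: "bc" => no
  Position 2: "ca" => no
  Position 3: "aa" => MATCH
  Position 4: "ac" => no
  Position 5: "ca" => no
  Position 6: "aa" => MATCH
  Position 7: "aa" => MATCH
Total occurrences: 3

3


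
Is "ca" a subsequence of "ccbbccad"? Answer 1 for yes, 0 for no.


Check if "ca" is a subsequence of "ccbbccad"
Greedy scan:
  Position 0 ('c'): matches sub[0] = 'c'
  Position 1 ('c'): no match needed
  Position 2 ('b'): no match needed
  Position 3 ('b'): no match needed
  Position 4 ('c'): no match needed
  Position 5 ('c'): no match needed
  Position 6 ('a'): matches sub[1] = 'a'
  Position 7 ('d'): no match needed
All 2 characters matched => is a subsequence

1


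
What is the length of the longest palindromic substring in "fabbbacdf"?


Input: "fabbbacdf"
Checking substrings for palindromes:
  [1:6] "abbba" (len 5) => palindrome
  [2:5] "bbb" (len 3) => palindrome
  [2:4] "bb" (len 2) => palindrome
  [3:5] "bb" (len 2) => palindrome
Longest palindromic substring: "abbba" with length 5

5


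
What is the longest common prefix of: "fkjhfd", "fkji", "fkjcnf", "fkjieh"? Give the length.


Words: fkjhfd, fkji, fkjcnf, fkjieh
  Position 0: all 'f' => match
  Position 1: all 'k' => match
  Position 2: all 'j' => match
  Position 3: ('h', 'i', 'c', 'i') => mismatch, stop
LCP = "fkj" (length 3)

3


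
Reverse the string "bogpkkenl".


Input: bogpkkenl
Reading characters right to left:
  Position 8: 'l'
  Position 7: 'n'
  Position 6: 'e'
  Position 5: 'k'
  Position 4: 'k'
  Position 3: 'p'
  Position 2: 'g'
  Position 1: 'o'
  Position 0: 'b'
Reversed: lnekkpgob

lnekkpgob


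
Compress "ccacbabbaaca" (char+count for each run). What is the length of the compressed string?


Input: ccacbabbaaca
Runs:
  'c' x 2 => "c2"
  'a' x 1 => "a1"
  'c' x 1 => "c1"
  'b' x 1 => "b1"
  'a' x 1 => "a1"
  'b' x 2 => "b2"
  'a' x 2 => "a2"
  'c' x 1 => "c1"
  'a' x 1 => "a1"
Compressed: "c2a1c1b1a1b2a2c1a1"
Compressed length: 18

18


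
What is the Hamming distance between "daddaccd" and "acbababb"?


Comparing "daddaccd" and "acbababb" position by position:
  Position 0: 'd' vs 'a' => differ
  Position 1: 'a' vs 'c' => differ
  Position 2: 'd' vs 'b' => differ
  Position 3: 'd' vs 'a' => differ
  Position 4: 'a' vs 'b' => differ
  Position 5: 'c' vs 'a' => differ
  Position 6: 'c' vs 'b' => differ
  Position 7: 'd' vs 'b' => differ
Total differences (Hamming distance): 8

8


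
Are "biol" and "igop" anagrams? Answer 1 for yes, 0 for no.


Strings: "biol", "igop"
Sorted first:  bilo
Sorted second: giop
Differ at position 0: 'b' vs 'g' => not anagrams

0


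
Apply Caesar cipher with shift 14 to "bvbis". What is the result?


Caesar cipher: shift "bvbis" by 14
  'b' (pos 1) + 14 = pos 15 = 'p'
  'v' (pos 21) + 14 = pos 9 = 'j'
  'b' (pos 1) + 14 = pos 15 = 'p'
  'i' (pos 8) + 14 = pos 22 = 'w'
  's' (pos 18) + 14 = pos 6 = 'g'
Result: pjpwg

pjpwg


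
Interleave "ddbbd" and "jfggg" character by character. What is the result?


Interleaving "ddbbd" and "jfggg":
  Position 0: 'd' from first, 'j' from second => "dj"
  Position 1: 'd' from first, 'f' from second => "df"
  Position 2: 'b' from first, 'g' from second => "bg"
  Position 3: 'b' from first, 'g' from second => "bg"
  Position 4: 'd' from first, 'g' from second => "dg"
Result: djdfbgbgdg

djdfbgbgdg


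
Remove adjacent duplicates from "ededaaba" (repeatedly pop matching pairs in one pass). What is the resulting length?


Input: ededaaba
Stack-based adjacent duplicate removal:
  Read 'e': push. Stack: e
  Read 'd': push. Stack: ed
  Read 'e': push. Stack: ede
  Read 'd': push. Stack: eded
  Read 'a': push. Stack: ededa
  Read 'a': matches stack top 'a' => pop. Stack: eded
  Read 'b': push. Stack: ededb
  Read 'a': push. Stack: ededba
Final stack: "ededba" (length 6)

6


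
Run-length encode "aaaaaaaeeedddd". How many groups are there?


Input: aaaaaaaeeedddd
Scanning for consecutive runs:
  Group 1: 'a' x 7 (positions 0-6)
  Group 2: 'e' x 3 (positions 7-9)
  Group 3: 'd' x 4 (positions 10-13)
Total groups: 3

3


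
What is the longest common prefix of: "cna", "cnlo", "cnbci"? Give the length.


Words: cna, cnlo, cnbci
  Position 0: all 'c' => match
  Position 1: all 'n' => match
  Position 2: ('a', 'l', 'b') => mismatch, stop
LCP = "cn" (length 2)

2


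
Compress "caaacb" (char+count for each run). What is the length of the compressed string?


Input: caaacb
Runs:
  'c' x 1 => "c1"
  'a' x 3 => "a3"
  'c' x 1 => "c1"
  'b' x 1 => "b1"
Compressed: "c1a3c1b1"
Compressed length: 8

8


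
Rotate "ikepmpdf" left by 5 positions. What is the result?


Input: "ikepmpdf", rotate left by 5
First 5 characters: "ikepm"
Remaining characters: "pdf"
Concatenate remaining + first: "pdf" + "ikepm" = "pdfikepm"

pdfikepm


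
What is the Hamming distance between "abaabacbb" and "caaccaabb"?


Comparing "abaabacbb" and "caaccaabb" position by position:
  Position 0: 'a' vs 'c' => differ
  Position 1: 'b' vs 'a' => differ
  Position 2: 'a' vs 'a' => same
  Position 3: 'a' vs 'c' => differ
  Position 4: 'b' vs 'c' => differ
  Position 5: 'a' vs 'a' => same
  Position 6: 'c' vs 'a' => differ
  Position 7: 'b' vs 'b' => same
  Position 8: 'b' vs 'b' => same
Total differences (Hamming distance): 5

5


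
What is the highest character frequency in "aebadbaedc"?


Input: aebadbaedc
Character counts:
  'a': 3
  'b': 2
  'c': 1
  'd': 2
  'e': 2
Maximum frequency: 3

3


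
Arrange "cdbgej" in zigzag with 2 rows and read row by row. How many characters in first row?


Zigzag "cdbgej" into 2 rows:
Placing characters:
  'c' => row 0
  'd' => row 1
  'b' => row 0
  'g' => row 1
  'e' => row 0
  'j' => row 1
Rows:
  Row 0: "cbe"
  Row 1: "dgj"
First row length: 3

3


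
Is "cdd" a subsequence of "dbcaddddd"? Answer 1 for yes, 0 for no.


Check if "cdd" is a subsequence of "dbcaddddd"
Greedy scan:
  Position 0 ('d'): no match needed
  Position 1 ('b'): no match needed
  Position 2 ('c'): matches sub[0] = 'c'
  Position 3 ('a'): no match needed
  Position 4 ('d'): matches sub[1] = 'd'
  Position 5 ('d'): matches sub[2] = 'd'
  Position 6 ('d'): no match needed
  Position 7 ('d'): no match needed
  Position 8 ('d'): no match needed
All 3 characters matched => is a subsequence

1


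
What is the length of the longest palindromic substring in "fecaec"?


Input: "fecaec"
Checking substrings for palindromes:
  No multi-char palindromic substrings found
Longest palindromic substring: "f" with length 1

1


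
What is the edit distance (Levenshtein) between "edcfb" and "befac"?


Computing edit distance: "edcfb" -> "befac"
DP table:
           b    e    f    a    c
      0    1    2    3    4    5
  e   1    1    1    2    3    4
  d   2    2    2    2    3    4
  c   3    3    3    3    3    3
  f   4    4    4    3    4    4
  b   5    4    5    4    4    5
Edit distance = dp[5][5] = 5

5


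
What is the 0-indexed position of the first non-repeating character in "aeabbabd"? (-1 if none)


Input: aeabbabd
Character frequencies:
  'a': 3
  'b': 3
  'd': 1
  'e': 1
Scanning left to right for freq == 1:
  Position 0 ('a'): freq=3, skip
  Position 1 ('e'): unique! => answer = 1

1


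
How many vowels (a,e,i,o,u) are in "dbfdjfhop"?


Input: dbfdjfhop
Checking each character:
  'd' at position 0: consonant
  'b' at position 1: consonant
  'f' at position 2: consonant
  'd' at position 3: consonant
  'j' at position 4: consonant
  'f' at position 5: consonant
  'h' at position 6: consonant
  'o' at position 7: vowel (running total: 1)
  'p' at position 8: consonant
Total vowels: 1

1


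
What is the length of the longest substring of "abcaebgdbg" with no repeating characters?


Input: "abcaebgdbg"
Sliding window (track last position of each char):
  Position 0 ('a'): window [0,0] length 1 -- new best
  Position 1 ('b'): window [0,1] length 2 -- new best
  Position 2 ('c'): window [0,2] length 3 -- new best
  Position 3 ('a'): repeat (last at 0), move window start to 1
  Position 3 ('a'): window [1,3] length 3
  Position 4 ('e'): window [1,4] length 4 -- new best
  Position 5 ('b'): repeat (last at 1), move window start to 2
  Position 5 ('b'): window [2,5] length 4
  Position 6 ('g'): window [2,6] length 5 -- new best
  Position 7 ('d'): window [2,7] length 6 -- new best
  Position 8 ('b'): repeat (last at 5), move window start to 6
  Position 8 ('b'): window [6,8] length 3
  Position 9 ('g'): repeat (last at 6), move window start to 7
  Position 9 ('g'): window [7,9] length 3
Longest substring with no repeats: "caebgd" with length 6

6


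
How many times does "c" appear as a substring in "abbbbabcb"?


Searching for "c" in "abbbbabcb"
Scanning each position:
  Position 0: "a" => no
  Position 1: "b" => no
  Position 2: "b" => no
  Position 3: "b" => no
  Position 4: "b" => no
  Position 5: "a" => no
  Position 6: "b" => no
  Position 7: "c" => MATCH
  Position 8: "b" => no
Total occurrences: 1

1


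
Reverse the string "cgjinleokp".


Input: cgjinleokp
Reading characters right to left:
  Position 9: 'p'
  Position 8: 'k'
  Position 7: 'o'
  Position 6: 'e'
  Position 5: 'l'
  Position 4: 'n'
  Position 3: 'i'
  Position 2: 'j'
  Position 1: 'g'
  Position 0: 'c'
Reversed: pkoelnijgc

pkoelnijgc


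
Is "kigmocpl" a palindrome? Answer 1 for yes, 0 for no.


Input: kigmocpl
Reversed: lpcomgik
  Compare pos 0 ('k') with pos 7 ('l'): MISMATCH
  Compare pos 1 ('i') with pos 6 ('p'): MISMATCH
  Compare pos 2 ('g') with pos 5 ('c'): MISMATCH
  Compare pos 3 ('m') with pos 4 ('o'): MISMATCH
Result: not a palindrome

0


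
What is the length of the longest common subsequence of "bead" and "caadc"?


LCS of "bead" and "caadc"
DP table:
           c    a    a    d    c
      0    0    0    0    0    0
  b   0    0    0    0    0    0
  e   0    0    0    0    0    0
  a   0    0    1    1    1    1
  d   0    0    1    1    2    2
LCS length = dp[4][5] = 2

2


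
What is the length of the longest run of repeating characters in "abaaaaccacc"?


Input: "abaaaaccacc"
Scanning for longest run:
  Position 1 ('b'): new char, reset run to 1
  Position 2 ('a'): new char, reset run to 1
  Position 3 ('a'): continues run of 'a', length=2
  Position 4 ('a'): continues run of 'a', length=3
  Position 5 ('a'): continues run of 'a', length=4
  Position 6 ('c'): new char, reset run to 1
  Position 7 ('c'): continues run of 'c', length=2
  Position 8 ('a'): new char, reset run to 1
  Position 9 ('c'): new char, reset run to 1
  Position 10 ('c'): continues run of 'c', length=2
Longest run: 'a' with length 4

4


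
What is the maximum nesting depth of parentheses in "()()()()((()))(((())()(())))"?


Input: "()()()()((()))(((())()(())))"
Tracking depth:
  Position 0 '(': depth becomes 1
  Position 1 ')': depth becomes 0
  Position 2 '(': depth becomes 1
  Position 3 ')': depth becomes 0
  Position 4 '(': depth becomes 1
  Position 5 ')': depth becomes 0
  Position 6 '(': depth becomes 1
  Position 7 ')': depth becomes 0
  Position 8 '(': depth becomes 1
  Position 9 '(': depth becomes 2
  Position 10 '(': depth becomes 3
  Position 11 ')': depth becomes 2
  Position 12 ')': depth becomes 1
  Position 13 ')': depth becomes 0
  Position 14 '(': depth becomes 1
  Position 15 '(': depth becomes 2
  Position 16 '(': depth becomes 3
  Position 17 '(': depth becomes 4
  Position 18 ')': depth becomes 3
  Position 19 ')': depth becomes 2
  Position 20 '(': depth becomes 3
  Position 21 ')': depth becomes 2
  Position 22 '(': depth becomes 3
  Position 23 '(': depth becomes 4
  Position 24 ')': depth becomes 3
  Position 25 ')': depth becomes 2
  Position 26 ')': depth becomes 1
  Position 27 ')': depth becomes 0
Maximum depth reached: 4

4


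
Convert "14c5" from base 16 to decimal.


Input: "14c5" in base 16
Positional expansion:
  Digit '1' (value 1) x 16^3 = 4096
  Digit '4' (value 4) x 16^2 = 1024
  Digit 'c' (value 12) x 16^1 = 192
  Digit '5' (value 5) x 16^0 = 5
Sum = 5317

5317


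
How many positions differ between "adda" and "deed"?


Comparing "adda" and "deed" position by position:
  Position 0: 'a' vs 'd' => DIFFER
  Position 1: 'd' vs 'e' => DIFFER
  Position 2: 'd' vs 'e' => DIFFER
  Position 3: 'a' vs 'd' => DIFFER
Positions that differ: 4

4


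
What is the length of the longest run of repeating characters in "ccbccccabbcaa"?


Input: "ccbccccabbcaa"
Scanning for longest run:
  Position 1 ('c'): continues run of 'c', length=2
  Position 2 ('b'): new char, reset run to 1
  Position 3 ('c'): new char, reset run to 1
  Position 4 ('c'): continues run of 'c', length=2
  Position 5 ('c'): continues run of 'c', length=3
  Position 6 ('c'): continues run of 'c', length=4
  Position 7 ('a'): new char, reset run to 1
  Position 8 ('b'): new char, reset run to 1
  Position 9 ('b'): continues run of 'b', length=2
  Position 10 ('c'): new char, reset run to 1
  Position 11 ('a'): new char, reset run to 1
  Position 12 ('a'): continues run of 'a', length=2
Longest run: 'c' with length 4

4


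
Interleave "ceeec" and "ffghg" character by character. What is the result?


Interleaving "ceeec" and "ffghg":
  Position 0: 'c' from first, 'f' from second => "cf"
  Position 1: 'e' from first, 'f' from second => "ef"
  Position 2: 'e' from first, 'g' from second => "eg"
  Position 3: 'e' from first, 'h' from second => "eh"
  Position 4: 'c' from first, 'g' from second => "cg"
Result: cfefegehcg

cfefegehcg


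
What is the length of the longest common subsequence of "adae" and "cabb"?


LCS of "adae" and "cabb"
DP table:
           c    a    b    b
      0    0    0    0    0
  a   0    0    1    1    1
  d   0    0    1    1    1
  a   0    0    1    1    1
  e   0    0    1    1    1
LCS length = dp[4][4] = 1

1


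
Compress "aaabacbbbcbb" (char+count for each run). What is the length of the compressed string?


Input: aaabacbbbcbb
Runs:
  'a' x 3 => "a3"
  'b' x 1 => "b1"
  'a' x 1 => "a1"
  'c' x 1 => "c1"
  'b' x 3 => "b3"
  'c' x 1 => "c1"
  'b' x 2 => "b2"
Compressed: "a3b1a1c1b3c1b2"
Compressed length: 14

14


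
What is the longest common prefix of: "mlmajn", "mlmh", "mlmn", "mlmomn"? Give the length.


Words: mlmajn, mlmh, mlmn, mlmomn
  Position 0: all 'm' => match
  Position 1: all 'l' => match
  Position 2: all 'm' => match
  Position 3: ('a', 'h', 'n', 'o') => mismatch, stop
LCP = "mlm" (length 3)

3


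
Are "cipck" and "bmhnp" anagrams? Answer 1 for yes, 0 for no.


Strings: "cipck", "bmhnp"
Sorted first:  ccikp
Sorted second: bhmnp
Differ at position 0: 'c' vs 'b' => not anagrams

0


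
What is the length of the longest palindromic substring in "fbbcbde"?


Input: "fbbcbde"
Checking substrings for palindromes:
  [2:5] "bcb" (len 3) => palindrome
  [1:3] "bb" (len 2) => palindrome
Longest palindromic substring: "bcb" with length 3

3


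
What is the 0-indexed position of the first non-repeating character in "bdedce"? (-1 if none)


Input: bdedce
Character frequencies:
  'b': 1
  'c': 1
  'd': 2
  'e': 2
Scanning left to right for freq == 1:
  Position 0 ('b'): unique! => answer = 0

0


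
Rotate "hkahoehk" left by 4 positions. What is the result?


Input: "hkahoehk", rotate left by 4
First 4 characters: "hkah"
Remaining characters: "oehk"
Concatenate remaining + first: "oehk" + "hkah" = "oehkhkah"

oehkhkah


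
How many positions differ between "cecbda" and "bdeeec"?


Comparing "cecbda" and "bdeeec" position by position:
  Position 0: 'c' vs 'b' => DIFFER
  Position 1: 'e' vs 'd' => DIFFER
  Position 2: 'c' vs 'e' => DIFFER
  Position 3: 'b' vs 'e' => DIFFER
  Position 4: 'd' vs 'e' => DIFFER
  Position 5: 'a' vs 'c' => DIFFER
Positions that differ: 6

6


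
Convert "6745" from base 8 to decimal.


Input: "6745" in base 8
Positional expansion:
  Digit '6' (value 6) x 8^3 = 3072
  Digit '7' (value 7) x 8^2 = 448
  Digit '4' (value 4) x 8^1 = 32
  Digit '5' (value 5) x 8^0 = 5
Sum = 3557

3557


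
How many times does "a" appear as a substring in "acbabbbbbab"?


Searching for "a" in "acbabbbbbab"
Scanning each position:
  Position 0: "a" => MATCH
  Position 1: "c" => no
  Position 2: "b" => no
  Position 3: "a" => MATCH
  Position 4: "b" => no
  Position 5: "b" => no
  Position 6: "b" => no
  Position 7: "b" => no
  Position 8: "b" => no
  Position 9: "a" => MATCH
  Position 10: "b" => no
Total occurrences: 3

3


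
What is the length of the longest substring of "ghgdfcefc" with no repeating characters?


Input: "ghgdfcefc"
Sliding window (track last position of each char):
  Position 0 ('g'): window [0,0] length 1 -- new best
  Position 1 ('h'): window [0,1] length 2 -- new best
  Position 2 ('g'): repeat (last at 0), move window start to 1
  Position 2 ('g'): window [1,2] length 2
  Position 3 ('d'): window [1,3] length 3 -- new best
  Position 4 ('f'): window [1,4] length 4 -- new best
  Position 5 ('c'): window [1,5] length 5 -- new best
  Position 6 ('e'): window [1,6] length 6 -- new best
  Position 7 ('f'): repeat (last at 4), move window start to 5
  Position 7 ('f'): window [5,7] length 3
  Position 8 ('c'): repeat (last at 5), move window start to 6
  Position 8 ('c'): window [6,8] length 3
Longest substring with no repeats: "hgdfce" with length 6

6


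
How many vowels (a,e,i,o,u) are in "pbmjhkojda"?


Input: pbmjhkojda
Checking each character:
  'p' at position 0: consonant
  'b' at position 1: consonant
  'm' at position 2: consonant
  'j' at position 3: consonant
  'h' at position 4: consonant
  'k' at position 5: consonant
  'o' at position 6: vowel (running total: 1)
  'j' at position 7: consonant
  'd' at position 8: consonant
  'a' at position 9: vowel (running total: 2)
Total vowels: 2

2


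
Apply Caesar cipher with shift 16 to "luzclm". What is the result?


Caesar cipher: shift "luzclm" by 16
  'l' (pos 11) + 16 = pos 1 = 'b'
  'u' (pos 20) + 16 = pos 10 = 'k'
  'z' (pos 25) + 16 = pos 15 = 'p'
  'c' (pos 2) + 16 = pos 18 = 's'
  'l' (pos 11) + 16 = pos 1 = 'b'
  'm' (pos 12) + 16 = pos 2 = 'c'
Result: bkpsbc

bkpsbc


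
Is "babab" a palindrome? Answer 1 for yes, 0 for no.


Input: babab
Reversed: babab
  Compare pos 0 ('b') with pos 4 ('b'): match
  Compare pos 1 ('a') with pos 3 ('a'): match
Result: palindrome

1


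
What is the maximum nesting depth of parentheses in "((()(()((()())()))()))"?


Input: "((()(()((()())()))()))"
Tracking depth:
  Position 0 '(': depth becomes 1
  Position 1 '(': depth becomes 2
  Position 2 '(': depth becomes 3
  Position 3 ')': depth becomes 2
  Position 4 '(': depth becomes 3
  Position 5 '(': depth becomes 4
  Position 6 ')': depth becomes 3
  Position 7 '(': depth becomes 4
  Position 8 '(': depth becomes 5
  Position 9 '(': depth becomes 6
  Position 10 ')': depth becomes 5
  Position 11 '(': depth becomes 6
  Position 12 ')': depth becomes 5
  Position 13 ')': depth becomes 4
  Position 14 '(': depth becomes 5
  Position 15 ')': depth becomes 4
  Position 16 ')': depth becomes 3
  Position 17 ')': depth becomes 2
  Position 18 '(': depth becomes 3
  Position 19 ')': depth becomes 2
  Position 20 ')': depth becomes 1
  Position 21 ')': depth becomes 0
Maximum depth reached: 6

6


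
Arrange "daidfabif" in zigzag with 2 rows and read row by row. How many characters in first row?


Zigzag "daidfabif" into 2 rows:
Placing characters:
  'd' => row 0
  'a' => row 1
  'i' => row 0
  'd' => row 1
  'f' => row 0
  'a' => row 1
  'b' => row 0
  'i' => row 1
  'f' => row 0
Rows:
  Row 0: "difbf"
  Row 1: "adai"
First row length: 5

5


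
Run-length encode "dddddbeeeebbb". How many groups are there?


Input: dddddbeeeebbb
Scanning for consecutive runs:
  Group 1: 'd' x 5 (positions 0-4)
  Group 2: 'b' x 1 (positions 5-5)
  Group 3: 'e' x 4 (positions 6-9)
  Group 4: 'b' x 3 (positions 10-12)
Total groups: 4

4


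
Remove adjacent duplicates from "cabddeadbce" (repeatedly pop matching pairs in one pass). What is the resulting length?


Input: cabddeadbce
Stack-based adjacent duplicate removal:
  Read 'c': push. Stack: c
  Read 'a': push. Stack: ca
  Read 'b': push. Stack: cab
  Read 'd': push. Stack: cabd
  Read 'd': matches stack top 'd' => pop. Stack: cab
  Read 'e': push. Stack: cabe
  Read 'a': push. Stack: cabea
  Read 'd': push. Stack: cabead
  Read 'b': push. Stack: cabeadb
  Read 'c': push. Stack: cabeadbc
  Read 'e': push. Stack: cabeadbce
Final stack: "cabeadbce" (length 9)

9


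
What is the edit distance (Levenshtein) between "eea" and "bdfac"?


Computing edit distance: "eea" -> "bdfac"
DP table:
           b    d    f    a    c
      0    1    2    3    4    5
  e   1    1    2    3    4    5
  e   2    2    2    3    4    5
  a   3    3    3    3    3    4
Edit distance = dp[3][5] = 4

4


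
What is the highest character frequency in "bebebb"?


Input: bebebb
Character counts:
  'b': 4
  'e': 2
Maximum frequency: 4

4


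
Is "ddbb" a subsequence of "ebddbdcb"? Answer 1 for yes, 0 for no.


Check if "ddbb" is a subsequence of "ebddbdcb"
Greedy scan:
  Position 0 ('e'): no match needed
  Position 1 ('b'): no match needed
  Position 2 ('d'): matches sub[0] = 'd'
  Position 3 ('d'): matches sub[1] = 'd'
  Position 4 ('b'): matches sub[2] = 'b'
  Position 5 ('d'): no match needed
  Position 6 ('c'): no match needed
  Position 7 ('b'): matches sub[3] = 'b'
All 4 characters matched => is a subsequence

1


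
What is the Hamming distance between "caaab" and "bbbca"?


Comparing "caaab" and "bbbca" position by position:
  Position 0: 'c' vs 'b' => differ
  Position 1: 'a' vs 'b' => differ
  Position 2: 'a' vs 'b' => differ
  Position 3: 'a' vs 'c' => differ
  Position 4: 'b' vs 'a' => differ
Total differences (Hamming distance): 5

5


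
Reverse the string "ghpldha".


Input: ghpldha
Reading characters right to left:
  Position 6: 'a'
  Position 5: 'h'
  Position 4: 'd'
  Position 3: 'l'
  Position 2: 'p'
  Position 1: 'h'
  Position 0: 'g'
Reversed: ahdlphg

ahdlphg


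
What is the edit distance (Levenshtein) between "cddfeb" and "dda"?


Computing edit distance: "cddfeb" -> "dda"
DP table:
           d    d    a
      0    1    2    3
  c   1    1    2    3
  d   2    1    1    2
  d   3    2    1    2
  f   4    3    2    2
  e   5    4    3    3
  b   6    5    4    4
Edit distance = dp[6][3] = 4

4


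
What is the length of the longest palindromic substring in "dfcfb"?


Input: "dfcfb"
Checking substrings for palindromes:
  [1:4] "fcf" (len 3) => palindrome
Longest palindromic substring: "fcf" with length 3

3


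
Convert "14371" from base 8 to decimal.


Input: "14371" in base 8
Positional expansion:
  Digit '1' (value 1) x 8^4 = 4096
  Digit '4' (value 4) x 8^3 = 2048
  Digit '3' (value 3) x 8^2 = 192
  Digit '7' (value 7) x 8^1 = 56
  Digit '1' (value 1) x 8^0 = 1
Sum = 6393

6393


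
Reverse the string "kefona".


Input: kefona
Reading characters right to left:
  Position 5: 'a'
  Position 4: 'n'
  Position 3: 'o'
  Position 2: 'f'
  Position 1: 'e'
  Position 0: 'k'
Reversed: anofek

anofek


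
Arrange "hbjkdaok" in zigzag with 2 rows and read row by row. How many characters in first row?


Zigzag "hbjkdaok" into 2 rows:
Placing characters:
  'h' => row 0
  'b' => row 1
  'j' => row 0
  'k' => row 1
  'd' => row 0
  'a' => row 1
  'o' => row 0
  'k' => row 1
Rows:
  Row 0: "hjdo"
  Row 1: "bkak"
First row length: 4

4


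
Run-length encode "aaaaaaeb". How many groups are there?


Input: aaaaaaeb
Scanning for consecutive runs:
  Group 1: 'a' x 6 (positions 0-5)
  Group 2: 'e' x 1 (positions 6-6)
  Group 3: 'b' x 1 (positions 7-7)
Total groups: 3

3


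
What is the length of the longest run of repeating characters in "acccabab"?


Input: "acccabab"
Scanning for longest run:
  Position 1 ('c'): new char, reset run to 1
  Position 2 ('c'): continues run of 'c', length=2
  Position 3 ('c'): continues run of 'c', length=3
  Position 4 ('a'): new char, reset run to 1
  Position 5 ('b'): new char, reset run to 1
  Position 6 ('a'): new char, reset run to 1
  Position 7 ('b'): new char, reset run to 1
Longest run: 'c' with length 3

3


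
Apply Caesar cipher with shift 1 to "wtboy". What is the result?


Caesar cipher: shift "wtboy" by 1
  'w' (pos 22) + 1 = pos 23 = 'x'
  't' (pos 19) + 1 = pos 20 = 'u'
  'b' (pos 1) + 1 = pos 2 = 'c'
  'o' (pos 14) + 1 = pos 15 = 'p'
  'y' (pos 24) + 1 = pos 25 = 'z'
Result: xucpz

xucpz


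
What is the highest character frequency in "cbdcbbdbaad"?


Input: cbdcbbdbaad
Character counts:
  'a': 2
  'b': 4
  'c': 2
  'd': 3
Maximum frequency: 4

4


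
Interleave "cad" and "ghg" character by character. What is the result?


Interleaving "cad" and "ghg":
  Position 0: 'c' from first, 'g' from second => "cg"
  Position 1: 'a' from first, 'h' from second => "ah"
  Position 2: 'd' from first, 'g' from second => "dg"
Result: cgahdg

cgahdg


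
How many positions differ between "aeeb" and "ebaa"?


Comparing "aeeb" and "ebaa" position by position:
  Position 0: 'a' vs 'e' => DIFFER
  Position 1: 'e' vs 'b' => DIFFER
  Position 2: 'e' vs 'a' => DIFFER
  Position 3: 'b' vs 'a' => DIFFER
Positions that differ: 4

4


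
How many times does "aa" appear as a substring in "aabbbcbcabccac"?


Searching for "aa" in "aabbbcbcabccac"
Scanning each position:
  Position 0: "aa" => MATCH
  Position 1: "ab" => no
  Position 2: "bb" => no
  Position 3: "bb" => no
  Position 4: "bc" => no
  Position 5: "cb" => no
  Position 6: "bc" => no
  Position 7: "ca" => no
  Position 8: "ab" => no
  Position 9: "bc" => no
  Position 10: "cc" => no
  Position 11: "ca" => no
  Position 12: "ac" => no
Total occurrences: 1

1


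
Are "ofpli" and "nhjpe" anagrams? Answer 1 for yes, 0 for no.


Strings: "ofpli", "nhjpe"
Sorted first:  filop
Sorted second: ehjnp
Differ at position 0: 'f' vs 'e' => not anagrams

0


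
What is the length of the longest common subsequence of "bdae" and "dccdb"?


LCS of "bdae" and "dccdb"
DP table:
           d    c    c    d    b
      0    0    0    0    0    0
  b   0    0    0    0    0    1
  d   0    1    1    1    1    1
  a   0    1    1    1    1    1
  e   0    1    1    1    1    1
LCS length = dp[4][5] = 1

1


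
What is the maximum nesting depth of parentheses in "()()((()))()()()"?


Input: "()()((()))()()()"
Tracking depth:
  Position 0 '(': depth becomes 1
  Position 1 ')': depth becomes 0
  Position 2 '(': depth becomes 1
  Position 3 ')': depth becomes 0
  Position 4 '(': depth becomes 1
  Position 5 '(': depth becomes 2
  Position 6 '(': depth becomes 3
  Position 7 ')': depth becomes 2
  Position 8 ')': depth becomes 1
  Position 9 ')': depth becomes 0
  Position 10 '(': depth becomes 1
  Position 11 ')': depth becomes 0
  Position 12 '(': depth becomes 1
  Position 13 ')': depth becomes 0
  Position 14 '(': depth becomes 1
  Position 15 ')': depth becomes 0
Maximum depth reached: 3

3


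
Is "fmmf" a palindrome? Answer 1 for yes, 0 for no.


Input: fmmf
Reversed: fmmf
  Compare pos 0 ('f') with pos 3 ('f'): match
  Compare pos 1 ('m') with pos 2 ('m'): match
Result: palindrome

1


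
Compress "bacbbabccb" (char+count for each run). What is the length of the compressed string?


Input: bacbbabccb
Runs:
  'b' x 1 => "b1"
  'a' x 1 => "a1"
  'c' x 1 => "c1"
  'b' x 2 => "b2"
  'a' x 1 => "a1"
  'b' x 1 => "b1"
  'c' x 2 => "c2"
  'b' x 1 => "b1"
Compressed: "b1a1c1b2a1b1c2b1"
Compressed length: 16

16


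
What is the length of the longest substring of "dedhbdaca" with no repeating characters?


Input: "dedhbdaca"
Sliding window (track last position of each char):
  Position 0 ('d'): window [0,0] length 1 -- new best
  Position 1 ('e'): window [0,1] length 2 -- new best
  Position 2 ('d'): repeat (last at 0), move window start to 1
  Position 2 ('d'): window [1,2] length 2
  Position 3 ('h'): window [1,3] length 3 -- new best
  Position 4 ('b'): window [1,4] length 4 -- new best
  Position 5 ('d'): repeat (last at 2), move window start to 3
  Position 5 ('d'): window [3,5] length 3
  Position 6 ('a'): window [3,6] length 4
  Position 7 ('c'): window [3,7] length 5 -- new best
  Position 8 ('a'): repeat (last at 6), move window start to 7
  Position 8 ('a'): window [7,8] length 2
Longest substring with no repeats: "hbdac" with length 5

5


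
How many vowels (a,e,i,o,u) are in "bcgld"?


Input: bcgld
Checking each character:
  'b' at position 0: consonant
  'c' at position 1: consonant
  'g' at position 2: consonant
  'l' at position 3: consonant
  'd' at position 4: consonant
Total vowels: 0

0


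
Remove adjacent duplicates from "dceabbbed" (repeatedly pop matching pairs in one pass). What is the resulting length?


Input: dceabbbed
Stack-based adjacent duplicate removal:
  Read 'd': push. Stack: d
  Read 'c': push. Stack: dc
  Read 'e': push. Stack: dce
  Read 'a': push. Stack: dcea
  Read 'b': push. Stack: dceab
  Read 'b': matches stack top 'b' => pop. Stack: dcea
  Read 'b': push. Stack: dceab
  Read 'e': push. Stack: dceabe
  Read 'd': push. Stack: dceabed
Final stack: "dceabed" (length 7)

7


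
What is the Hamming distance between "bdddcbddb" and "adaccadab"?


Comparing "bdddcbddb" and "adaccadab" position by position:
  Position 0: 'b' vs 'a' => differ
  Position 1: 'd' vs 'd' => same
  Position 2: 'd' vs 'a' => differ
  Position 3: 'd' vs 'c' => differ
  Position 4: 'c' vs 'c' => same
  Position 5: 'b' vs 'a' => differ
  Position 6: 'd' vs 'd' => same
  Position 7: 'd' vs 'a' => differ
  Position 8: 'b' vs 'b' => same
Total differences (Hamming distance): 5

5


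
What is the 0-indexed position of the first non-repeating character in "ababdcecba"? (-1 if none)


Input: ababdcecba
Character frequencies:
  'a': 3
  'b': 3
  'c': 2
  'd': 1
  'e': 1
Scanning left to right for freq == 1:
  Position 0 ('a'): freq=3, skip
  Position 1 ('b'): freq=3, skip
  Position 2 ('a'): freq=3, skip
  Position 3 ('b'): freq=3, skip
  Position 4 ('d'): unique! => answer = 4

4


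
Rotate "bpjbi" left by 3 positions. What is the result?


Input: "bpjbi", rotate left by 3
First 3 characters: "bpj"
Remaining characters: "bi"
Concatenate remaining + first: "bi" + "bpj" = "bibpj"

bibpj


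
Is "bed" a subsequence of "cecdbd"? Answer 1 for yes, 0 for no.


Check if "bed" is a subsequence of "cecdbd"
Greedy scan:
  Position 0 ('c'): no match needed
  Position 1 ('e'): no match needed
  Position 2 ('c'): no match needed
  Position 3 ('d'): no match needed
  Position 4 ('b'): matches sub[0] = 'b'
  Position 5 ('d'): no match needed
Only matched 1/3 characters => not a subsequence

0


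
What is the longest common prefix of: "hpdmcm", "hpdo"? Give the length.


Words: hpdmcm, hpdo
  Position 0: all 'h' => match
  Position 1: all 'p' => match
  Position 2: all 'd' => match
  Position 3: ('m', 'o') => mismatch, stop
LCP = "hpd" (length 3)

3


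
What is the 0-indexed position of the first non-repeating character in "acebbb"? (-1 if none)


Input: acebbb
Character frequencies:
  'a': 1
  'b': 3
  'c': 1
  'e': 1
Scanning left to right for freq == 1:
  Position 0 ('a'): unique! => answer = 0

0


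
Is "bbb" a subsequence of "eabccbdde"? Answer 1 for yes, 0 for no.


Check if "bbb" is a subsequence of "eabccbdde"
Greedy scan:
  Position 0 ('e'): no match needed
  Position 1 ('a'): no match needed
  Position 2 ('b'): matches sub[0] = 'b'
  Position 3 ('c'): no match needed
  Position 4 ('c'): no match needed
  Position 5 ('b'): matches sub[1] = 'b'
  Position 6 ('d'): no match needed
  Position 7 ('d'): no match needed
  Position 8 ('e'): no match needed
Only matched 2/3 characters => not a subsequence

0


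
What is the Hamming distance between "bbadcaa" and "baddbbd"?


Comparing "bbadcaa" and "baddbbd" position by position:
  Position 0: 'b' vs 'b' => same
  Position 1: 'b' vs 'a' => differ
  Position 2: 'a' vs 'd' => differ
  Position 3: 'd' vs 'd' => same
  Position 4: 'c' vs 'b' => differ
  Position 5: 'a' vs 'b' => differ
  Position 6: 'a' vs 'd' => differ
Total differences (Hamming distance): 5

5


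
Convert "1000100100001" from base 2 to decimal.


Input: "1000100100001" in base 2
Positional expansion:
  Digit '1' (value 1) x 2^12 = 4096
  Digit '0' (value 0) x 2^11 = 0
  Digit '0' (value 0) x 2^10 = 0
  Digit '0' (value 0) x 2^9 = 0
  Digit '1' (value 1) x 2^8 = 256
  Digit '0' (value 0) x 2^7 = 0
  Digit '0' (value 0) x 2^6 = 0
  Digit '1' (value 1) x 2^5 = 32
  Digit '0' (value 0) x 2^4 = 0
  Digit '0' (value 0) x 2^3 = 0
  Digit '0' (value 0) x 2^2 = 0
  Digit '0' (value 0) x 2^1 = 0
  Digit '1' (value 1) x 2^0 = 1
Sum = 4385

4385
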